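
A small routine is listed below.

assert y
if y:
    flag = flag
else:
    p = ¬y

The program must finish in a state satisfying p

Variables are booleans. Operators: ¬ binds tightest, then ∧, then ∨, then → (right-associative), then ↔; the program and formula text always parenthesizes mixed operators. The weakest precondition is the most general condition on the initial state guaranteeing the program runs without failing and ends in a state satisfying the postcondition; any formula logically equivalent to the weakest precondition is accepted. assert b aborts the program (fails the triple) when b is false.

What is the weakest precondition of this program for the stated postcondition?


Working backward. After the program, p must hold.
Then branch requires p; else branch requires ¬y.
Before the if: y → p
Before assert y: y ∧ (y → p)
Answer: WP = y ∧ (y → p)


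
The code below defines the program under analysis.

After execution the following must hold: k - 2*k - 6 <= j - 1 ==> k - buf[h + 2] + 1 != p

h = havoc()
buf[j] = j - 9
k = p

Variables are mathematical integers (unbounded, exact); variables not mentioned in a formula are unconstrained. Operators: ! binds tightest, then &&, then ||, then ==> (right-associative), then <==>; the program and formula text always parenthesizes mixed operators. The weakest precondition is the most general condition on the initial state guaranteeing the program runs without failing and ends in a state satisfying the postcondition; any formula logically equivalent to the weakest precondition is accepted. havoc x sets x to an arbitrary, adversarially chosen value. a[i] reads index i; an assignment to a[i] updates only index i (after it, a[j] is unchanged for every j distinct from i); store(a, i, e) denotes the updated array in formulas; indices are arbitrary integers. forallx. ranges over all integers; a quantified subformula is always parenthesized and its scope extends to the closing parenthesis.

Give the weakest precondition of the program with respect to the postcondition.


Working backward. After the program, the postcondition k - 2*k - 6 <= j - 1 ==> k - buf[h + 2] + 1 != p must hold; in canonical form it is j + k >= -5 ==> k != buf[h + 2] + p - 1.
Before k := p: j + p >= -5 ==> buf[h + 2] != 1
Before buf[j] := j - 9: j + p >= -5 ==> store(buf, j, j - 9)[h + 2] != 1
Before havoc h: forall h_1. (j + p >= -5 ==> store(buf, j, j - 9)[h_1 + 2] != 1)
Answer: WP = forall h_1. (j + p >= -5 ==> store(buf, j, j - 9)[h_1 + 2] != 1)


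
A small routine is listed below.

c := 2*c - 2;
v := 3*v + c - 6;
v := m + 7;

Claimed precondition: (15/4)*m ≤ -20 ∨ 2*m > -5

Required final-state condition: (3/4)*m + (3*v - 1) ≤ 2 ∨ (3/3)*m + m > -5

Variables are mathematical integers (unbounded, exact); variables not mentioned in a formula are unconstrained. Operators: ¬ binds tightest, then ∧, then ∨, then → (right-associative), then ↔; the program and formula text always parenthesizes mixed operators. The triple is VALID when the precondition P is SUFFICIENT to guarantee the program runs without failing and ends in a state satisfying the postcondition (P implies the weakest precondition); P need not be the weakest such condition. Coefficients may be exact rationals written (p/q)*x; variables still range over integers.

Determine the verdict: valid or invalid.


Working backward. After the program, the postcondition (3/4)*m + (3*v - 1) ≤ 2 ∨ (3/3)*m + m > -5 must hold; in canonical form it is (3/4)*m + 3*v ≤ 3 ∨ 2*m > -5.
Before v := m + 7: (15/4)*m ≤ -18 ∨ 2*m > -5
Before v := 3*v + c - 6: (15/4)*m ≤ -18 ∨ 2*m > -5
Before c := 2*c - 2: (15/4)*m ≤ -18 ∨ 2*m > -5
The weakest precondition is (15/4)*m ≤ -18 ∨ 2*m > -5.
Check whether (15/4)*m ≤ -20 ∨ 2*m > -5 implies it.
Every state satisfying the precondition satisfies the weakest precondition: the implication holds.
Answer: valid


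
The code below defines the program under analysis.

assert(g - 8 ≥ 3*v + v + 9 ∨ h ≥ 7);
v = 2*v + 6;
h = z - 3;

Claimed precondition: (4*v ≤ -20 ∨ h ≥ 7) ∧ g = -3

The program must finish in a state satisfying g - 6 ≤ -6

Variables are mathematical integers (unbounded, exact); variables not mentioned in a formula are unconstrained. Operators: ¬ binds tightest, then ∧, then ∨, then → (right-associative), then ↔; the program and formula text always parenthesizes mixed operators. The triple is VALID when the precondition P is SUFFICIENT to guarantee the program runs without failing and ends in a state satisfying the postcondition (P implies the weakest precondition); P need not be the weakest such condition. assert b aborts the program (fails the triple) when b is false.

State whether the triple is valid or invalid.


Working backward. After the program, the postcondition g - 6 ≤ -6 must hold; in canonical form it is g ≤ 0.
Before h := z - 3: g ≤ 0
Before v := 2*v + 6: g ≤ 0
Before assert g - 8 ≥ 3*v + v + 9 ∨ h ≥ 7: (g ≥ 4*v + 17 ∨ h ≥ 7) ∧ g ≤ 0
The weakest precondition is (g ≥ 4*v + 17 ∨ h ≥ 7) ∧ g ≤ 0.
Check whether (4*v ≤ -20 ∨ h ≥ 7) ∧ g = -3 implies it.
Every state satisfying the precondition satisfies the weakest precondition: the implication holds.
Answer: valid


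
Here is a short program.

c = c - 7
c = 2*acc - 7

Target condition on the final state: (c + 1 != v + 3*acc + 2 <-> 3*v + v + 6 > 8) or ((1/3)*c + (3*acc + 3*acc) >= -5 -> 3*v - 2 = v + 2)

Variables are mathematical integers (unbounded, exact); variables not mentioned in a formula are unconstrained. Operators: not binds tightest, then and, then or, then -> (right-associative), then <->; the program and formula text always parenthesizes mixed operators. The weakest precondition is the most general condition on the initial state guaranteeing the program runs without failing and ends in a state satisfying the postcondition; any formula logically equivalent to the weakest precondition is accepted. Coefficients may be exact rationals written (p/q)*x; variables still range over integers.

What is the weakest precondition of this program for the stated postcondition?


Working backward. After the program, the postcondition (c + 1 != v + 3*acc + 2 <-> 3*v + v + 6 > 8) or ((1/3)*c + (3*acc + 3*acc) >= -5 -> 3*v - 2 = v + 2) must hold; in canonical form it is (c != 3*acc + v + 1 <-> 4*v > 2) or (6*acc + (1/3)*c >= -5 -> 2*v = 4).
Before c := 2*acc - 7: (acc + v != -8 <-> 4*v > 2) or ((20/3)*acc >= -8/3 -> 2*v = 4)
Before c := c - 7: (acc + v != -8 <-> 4*v > 2) or ((20/3)*acc >= -8/3 -> 2*v = 4)
Answer: WP = (acc + v != -8 <-> 4*v > 2) or ((20/3)*acc >= -8/3 -> 2*v = 4)


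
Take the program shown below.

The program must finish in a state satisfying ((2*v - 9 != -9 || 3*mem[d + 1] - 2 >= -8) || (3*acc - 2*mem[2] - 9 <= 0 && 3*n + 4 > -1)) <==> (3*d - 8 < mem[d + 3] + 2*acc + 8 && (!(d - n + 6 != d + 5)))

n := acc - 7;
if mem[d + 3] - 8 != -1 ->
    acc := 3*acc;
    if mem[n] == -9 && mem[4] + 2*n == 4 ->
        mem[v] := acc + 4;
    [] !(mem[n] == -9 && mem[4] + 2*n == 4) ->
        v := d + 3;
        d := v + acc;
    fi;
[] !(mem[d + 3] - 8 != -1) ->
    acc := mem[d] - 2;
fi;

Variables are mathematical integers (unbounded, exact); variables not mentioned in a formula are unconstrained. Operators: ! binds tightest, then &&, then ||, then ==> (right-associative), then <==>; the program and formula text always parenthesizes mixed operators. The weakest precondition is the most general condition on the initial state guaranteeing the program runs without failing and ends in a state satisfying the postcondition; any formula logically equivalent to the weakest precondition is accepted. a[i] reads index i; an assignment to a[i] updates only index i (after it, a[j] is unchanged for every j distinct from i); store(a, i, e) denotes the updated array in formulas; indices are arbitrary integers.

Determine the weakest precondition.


Working backward. After the program, the postcondition ((2*v - 9 != -9 || 3*mem[d + 1] - 2 >= -8) || (3*acc - 2*mem[2] - 9 <= 0 && 3*n + 4 > -1)) <==> (3*d - 8 < mem[d + 3] + 2*acc + 8 && (!(d - n + 6 != d + 5))) must hold; in canonical form it is (2*v != 0 || 3*mem[d + 1] >= -6 || (3*acc <= 2*mem[2] + 9 && 3*n > -5)) <==> (3*d < mem[d + 3] + 2*acc + 16 && (!(n != 1))).
Then branch requires ((mem[n] == -9 && mem[4] + 2*n == 4) ==> ((2*v != 0 || 3*store(mem, v, 3*acc + 4)[d + 1] >= -6 || (9*acc <= 2*store(mem, v, 3*acc + 4)[2] + 9 && 3*n > -5)) <==> (3*d < store(mem, v, 3*acc + 4)[d + 3] + 6*acc + 16 && (!(n != 1))))) && ((!(mem[n] == -9 && mem[4] + 2*n == 4)) ==> ((2*d != -6 || 3*mem[3*acc + d + 4] >= -6 || (9*acc <= 2*mem[2] + 9 && 3*n > -5)) <==> (3*acc + 3*d < mem[3*acc + d + 6] + 7 && (!(n != 1))))); else branch requires (2*v != 0 || 3*mem[d + 1] >= -6 || (3*mem[d] <= 2*mem[2] + 15 && 3*n > -5)) <==> (3*d < mem[d + 3] + 2*mem[d] + 12 && (!(n != 1))).
Before the if: (mem[d + 3] != 7 ==> (((mem[n] == -9 && mem[4] + 2*n == 4) ==> ((2*v != 0 || 3*store(mem, v, 3*acc + 4)[d + 1] >= -6 || (9*acc <= 2*store(mem, v, 3*acc + 4)[2] + 9 && 3*n > -5)) <==> (3*d < store(mem, v, 3*acc + 4)[d + 3] + 6*acc + 16 && (!(n != 1))))) && ((!(mem[n] == -9 && mem[4] + 2*n == 4)) ==> ((2*d != -6 || 3*mem[3*acc + d + 4] >= -6 || (9*acc <= 2*mem[2] + 9 && 3*n > -5)) <==> (3*acc + 3*d < mem[3*acc + d + 6] + 7 && (!(n != 1))))))) && ((!(mem[d + 3] != 7)) ==> ((2*v != 0 || 3*mem[d + 1] >= -6 || (3*mem[d] <= 2*mem[2] + 15 && 3*n > -5)) <==> (3*d < mem[d + 3] + 2*mem[d] + 12 && (!(n != 1)))))
Before n := acc - 7: (mem[d + 3] != 7 ==> (((mem[acc - 7] == -9 && mem[4] + 2*acc == 18) ==> ((2*v != 0 || 3*store(mem, v, 3*acc + 4)[d + 1] >= -6 || (9*acc <= 2*store(mem, v, 3*acc + 4)[2] + 9 && 3*acc > 16)) <==> (3*d < store(mem, v, 3*acc + 4)[d + 3] + 6*acc + 16 && (!(acc != 8))))) && ((!(mem[acc - 7] == -9 && mem[4] + 2*acc == 18)) ==> ((2*d != -6 || 3*mem[3*acc + d + 4] >= -6 || (9*acc <= 2*mem[2] + 9 && 3*acc > 16)) <==> (3*acc + 3*d < mem[3*acc + d + 6] + 7 && (!(acc != 8))))))) && ((!(mem[d + 3] != 7)) ==> ((2*v != 0 || 3*mem[d + 1] >= -6 || (3*mem[d] <= 2*mem[2] + 15 && 3*acc > 16)) <==> (3*d < mem[d + 3] + 2*mem[d] + 12 && (!(acc != 8)))))
Answer: WP = (mem[d + 3] != 7 ==> (((mem[acc - 7] == -9 && mem[4] + 2*acc == 18) ==> ((2*v != 0 || 3*store(mem, v, 3*acc + 4)[d + 1] >= -6 || (9*acc <= 2*store(mem, v, 3*acc + 4)[2] + 9 && 3*acc > 16)) <==> (3*d < store(mem, v, 3*acc + 4)[d + 3] + 6*acc + 16 && (!(acc != 8))))) && ((!(mem[acc - 7] == -9 && mem[4] + 2*acc == 18)) ==> ((2*d != -6 || 3*mem[3*acc + d + 4] >= -6 || (9*acc <= 2*mem[2] + 9 && 3*acc > 16)) <==> (3*acc + 3*d < mem[3*acc + d + 6] + 7 && (!(acc != 8))))))) && ((!(mem[d + 3] != 7)) ==> ((2*v != 0 || 3*mem[d + 1] >= -6 || (3*mem[d] <= 2*mem[2] + 15 && 3*acc > 16)) <==> (3*d < mem[d + 3] + 2*mem[d] + 12 && (!(acc != 8)))))


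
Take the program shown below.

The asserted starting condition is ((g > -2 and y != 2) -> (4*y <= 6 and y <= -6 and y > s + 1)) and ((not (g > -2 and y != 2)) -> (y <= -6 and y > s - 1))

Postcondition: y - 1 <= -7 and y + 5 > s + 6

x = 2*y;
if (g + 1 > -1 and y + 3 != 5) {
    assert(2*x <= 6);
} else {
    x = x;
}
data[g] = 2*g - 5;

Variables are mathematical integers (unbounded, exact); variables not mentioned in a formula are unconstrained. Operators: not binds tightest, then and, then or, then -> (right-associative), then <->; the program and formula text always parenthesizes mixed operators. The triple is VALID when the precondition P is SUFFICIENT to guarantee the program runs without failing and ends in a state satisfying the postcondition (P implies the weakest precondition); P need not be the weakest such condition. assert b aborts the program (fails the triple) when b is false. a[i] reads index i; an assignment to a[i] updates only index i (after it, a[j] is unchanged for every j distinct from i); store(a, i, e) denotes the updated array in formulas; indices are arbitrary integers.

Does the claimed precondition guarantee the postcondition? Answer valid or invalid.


Working backward. After the program, the postcondition y - 1 <= -7 and y + 5 > s + 6 must hold; in canonical form it is y <= -6 and y > s + 1.
Before data[g] := 2*g - 5: y <= -6 and y > s + 1
Then branch requires 2*x <= 6 and y <= -6 and y > s + 1; else branch requires y <= -6 and y > s + 1.
Before the if: ((g > -2 and y != 2) -> (2*x <= 6 and y <= -6 and y > s + 1)) and ((not (g > -2 and y != 2)) -> (y <= -6 and y > s + 1))
Before x := 2*y: ((g > -2 and y != 2) -> (4*y <= 6 and y <= -6 and y > s + 1)) and ((not (g > -2 and y != 2)) -> (y <= -6 and y > s + 1))
The weakest precondition is ((g > -2 and y != 2) -> (4*y <= 6 and y <= -6 and y > s + 1)) and ((not (g > -2 and y != 2)) -> (y <= -6 and y > s + 1)).
Check whether ((g > -2 and y != 2) -> (4*y <= 6 and y <= -6 and y > s + 1)) and ((not (g > -2 and y != 2)) -> (y <= -6 and y > s - 1)) implies it.
Countermodel: at the initial state g = -2, s = -6, y = -6, the precondition holds but the weakest precondition fails.
Answer: invalid


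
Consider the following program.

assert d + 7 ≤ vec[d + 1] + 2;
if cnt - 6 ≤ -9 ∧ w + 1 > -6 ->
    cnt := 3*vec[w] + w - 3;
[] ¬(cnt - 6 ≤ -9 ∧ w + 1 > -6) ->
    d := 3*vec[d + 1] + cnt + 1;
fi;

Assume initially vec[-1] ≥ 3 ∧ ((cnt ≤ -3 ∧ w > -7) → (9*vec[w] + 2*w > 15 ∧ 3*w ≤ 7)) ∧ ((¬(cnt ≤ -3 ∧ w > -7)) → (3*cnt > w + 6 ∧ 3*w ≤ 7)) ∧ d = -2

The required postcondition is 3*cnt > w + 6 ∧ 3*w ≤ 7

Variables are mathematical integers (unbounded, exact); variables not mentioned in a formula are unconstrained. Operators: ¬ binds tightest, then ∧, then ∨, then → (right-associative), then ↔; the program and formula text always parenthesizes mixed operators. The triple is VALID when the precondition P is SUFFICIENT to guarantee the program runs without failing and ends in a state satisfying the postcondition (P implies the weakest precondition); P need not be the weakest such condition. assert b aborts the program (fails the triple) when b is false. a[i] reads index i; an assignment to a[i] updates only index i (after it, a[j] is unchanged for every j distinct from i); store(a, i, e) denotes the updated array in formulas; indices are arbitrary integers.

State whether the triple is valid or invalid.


Working backward. After the program, 3*cnt > w + 6 ∧ 3*w ≤ 7 must hold.
Then branch requires 9*vec[w] + 2*w > 15 ∧ 3*w ≤ 7; else branch requires 3*cnt > w + 6 ∧ 3*w ≤ 7.
Before the if: ((cnt ≤ -3 ∧ w > -7) → (9*vec[w] + 2*w > 15 ∧ 3*w ≤ 7)) ∧ ((¬(cnt ≤ -3 ∧ w > -7)) → (3*cnt > w + 6 ∧ 3*w ≤ 7))
Before assert d + 7 ≤ vec[d + 1] + 2: d ≤ vec[d + 1] - 5 ∧ ((cnt ≤ -3 ∧ w > -7) → (9*vec[w] + 2*w > 15 ∧ 3*w ≤ 7)) ∧ ((¬(cnt ≤ -3 ∧ w > -7)) → (3*cnt > w + 6 ∧ 3*w ≤ 7))
The weakest precondition is d ≤ vec[d + 1] - 5 ∧ ((cnt ≤ -3 ∧ w > -7) → (9*vec[w] + 2*w > 15 ∧ 3*w ≤ 7)) ∧ ((¬(cnt ≤ -3 ∧ w > -7)) → (3*cnt > w + 6 ∧ 3*w ≤ 7)).
Check whether vec[-1] ≥ 3 ∧ ((cnt ≤ -3 ∧ w > -7) → (9*vec[w] + 2*w > 15 ∧ 3*w ≤ 7)) ∧ ((¬(cnt ≤ -3 ∧ w > -7)) → (3*cnt > w + 6 ∧ 3*w ≤ 7)) ∧ d = -2 implies it.
Every state satisfying the precondition satisfies the weakest precondition: the implication holds.
Answer: valid


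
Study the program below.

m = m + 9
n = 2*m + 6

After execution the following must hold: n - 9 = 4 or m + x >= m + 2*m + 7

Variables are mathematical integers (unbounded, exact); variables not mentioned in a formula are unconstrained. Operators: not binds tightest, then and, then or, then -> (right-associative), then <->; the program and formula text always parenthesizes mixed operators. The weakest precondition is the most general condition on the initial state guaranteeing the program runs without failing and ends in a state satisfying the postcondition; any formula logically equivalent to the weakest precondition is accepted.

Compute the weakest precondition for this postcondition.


Working backward. After the program, the postcondition n - 9 = 4 or m + x >= m + 2*m + 7 must hold; in canonical form it is n = 13 or x >= 2*m + 7.
Before n := 2*m + 6: 2*m = 7 or x >= 2*m + 7
Before m := m + 9: 2*m = -11 or x >= 2*m + 25
Answer: WP = 2*m = -11 or x >= 2*m + 25


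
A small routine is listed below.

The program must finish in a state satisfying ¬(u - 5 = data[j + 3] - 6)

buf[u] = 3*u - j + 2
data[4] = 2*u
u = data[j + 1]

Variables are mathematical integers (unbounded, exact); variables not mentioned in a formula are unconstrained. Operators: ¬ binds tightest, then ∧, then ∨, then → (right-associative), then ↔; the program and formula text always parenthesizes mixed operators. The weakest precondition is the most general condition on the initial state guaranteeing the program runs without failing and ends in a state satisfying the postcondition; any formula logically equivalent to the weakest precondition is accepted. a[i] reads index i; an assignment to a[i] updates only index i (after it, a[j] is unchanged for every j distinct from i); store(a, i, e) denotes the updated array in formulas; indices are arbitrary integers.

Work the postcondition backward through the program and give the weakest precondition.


Working backward. After the program, the postcondition ¬(u - 5 = data[j + 3] - 6) must hold; in canonical form it is ¬(u = data[j + 3] - 1).
Before u := data[j + 1]: ¬(data[j + 1] = data[j + 3] - 1)
Before data[4] := 2*u: ¬(store(data, 4, 2*u)[j + 1] = store(data, 4, 2*u)[j + 3] - 1)
Before buf[u] := 3*u - j + 2: ¬(store(data, 4, 2*u)[j + 1] = store(data, 4, 2*u)[j + 3] - 1)
Answer: WP = ¬(store(data, 4, 2*u)[j + 1] = store(data, 4, 2*u)[j + 3] - 1)


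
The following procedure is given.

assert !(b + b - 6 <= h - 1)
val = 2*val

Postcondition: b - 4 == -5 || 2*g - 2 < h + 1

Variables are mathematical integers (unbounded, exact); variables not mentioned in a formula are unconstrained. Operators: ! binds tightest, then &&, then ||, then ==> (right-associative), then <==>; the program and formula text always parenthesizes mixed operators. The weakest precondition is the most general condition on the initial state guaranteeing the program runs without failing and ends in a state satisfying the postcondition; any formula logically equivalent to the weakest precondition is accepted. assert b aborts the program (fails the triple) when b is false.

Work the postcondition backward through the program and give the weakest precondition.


Working backward. After the program, the postcondition b - 4 == -5 || 2*g - 2 < h + 1 must hold; in canonical form it is b == -1 || 2*g < h + 3.
Before val := 2*val: b == -1 || 2*g < h + 3
Before assert !(b + b - 6 <= h - 1): (!(2*b <= h + 5)) && (b == -1 || 2*g < h + 3)
Answer: WP = (!(2*b <= h + 5)) && (b == -1 || 2*g < h + 3)


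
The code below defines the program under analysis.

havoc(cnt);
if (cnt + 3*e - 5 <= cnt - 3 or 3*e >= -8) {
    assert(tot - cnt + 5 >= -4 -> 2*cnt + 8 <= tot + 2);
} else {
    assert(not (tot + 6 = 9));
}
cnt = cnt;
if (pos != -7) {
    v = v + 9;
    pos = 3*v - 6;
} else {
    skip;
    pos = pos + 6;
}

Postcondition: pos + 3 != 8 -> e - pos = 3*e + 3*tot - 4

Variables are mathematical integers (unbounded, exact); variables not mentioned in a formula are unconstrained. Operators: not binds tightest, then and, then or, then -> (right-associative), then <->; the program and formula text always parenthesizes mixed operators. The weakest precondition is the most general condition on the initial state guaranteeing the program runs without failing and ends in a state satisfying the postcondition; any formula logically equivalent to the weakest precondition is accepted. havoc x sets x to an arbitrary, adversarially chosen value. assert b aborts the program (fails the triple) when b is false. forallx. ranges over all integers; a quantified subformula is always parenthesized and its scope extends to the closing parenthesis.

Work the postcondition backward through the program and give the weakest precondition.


Working backward. After the program, the postcondition pos + 3 != 8 -> e - pos = 3*e + 3*tot - 4 must hold; in canonical form it is pos != 5 -> 2*e + pos + 3*tot = 4.
Then branch requires 3*v != -16 -> 2*e + 3*tot + 3*v = -17; else branch requires pos != -1 -> 2*e + pos + 3*tot = -2.
Before the if: (pos != -7 -> (3*v != -16 -> 2*e + 3*tot + 3*v = -17)) and ((not (pos != -7)) -> (pos != -1 -> 2*e + pos + 3*tot = -2))
Before cnt := cnt: (pos != -7 -> (3*v != -16 -> 2*e + 3*tot + 3*v = -17)) and ((not (pos != -7)) -> (pos != -1 -> 2*e + pos + 3*tot = -2))
Then branch requires (tot >= cnt - 9 -> 2*cnt <= tot - 6) and (pos != -7 -> (3*v != -16 -> 2*e + 3*tot + 3*v = -17)) and ((not (pos != -7)) -> (pos != -1 -> 2*e + pos + 3*tot = -2)); else branch requires (not (tot = 3)) and (pos != -7 -> (3*v != -16 -> 2*e + 3*tot + 3*v = -17)) and ((not (pos != -7)) -> (pos != -1 -> 2*e + pos + 3*tot = -2)).
Before the if: ((3*e <= 2 or 3*e >= -8) -> ((tot >= cnt - 9 -> 2*cnt <= tot - 6) and (pos != -7 -> (3*v != -16 -> 2*e + 3*tot + 3*v = -17)) and ((not (pos != -7)) -> (pos != -1 -> 2*e + pos + 3*tot = -2)))) and ((not (3*e <= 2 or 3*e >= -8)) -> ((not (tot = 3)) and (pos != -7 -> (3*v != -16 -> 2*e + 3*tot + 3*v = -17)) and ((not (pos != -7)) -> (pos != -1 -> 2*e + pos + 3*tot = -2))))
Before havoc cnt: forall cnt_1. (((3*e <= 2 or 3*e >= -8) -> ((tot >= cnt_1 - 9 -> 2*cnt_1 <= tot - 6) and (pos != -7 -> (3*v != -16 -> 2*e + 3*tot + 3*v = -17)) and ((not (pos != -7)) -> (pos != -1 -> 2*e + pos + 3*tot = -2)))) and ((not (3*e <= 2 or 3*e >= -8)) -> ((not (tot = 3)) and (pos != -7 -> (3*v != -16 -> 2*e + 3*tot + 3*v = -17)) and ((not (pos != -7)) -> (pos != -1 -> 2*e + pos + 3*tot = -2)))))
Answer: WP = forall cnt_1. (((3*e <= 2 or 3*e >= -8) -> ((tot >= cnt_1 - 9 -> 2*cnt_1 <= tot - 6) and (pos != -7 -> (3*v != -16 -> 2*e + 3*tot + 3*v = -17)) and ((not (pos != -7)) -> (pos != -1 -> 2*e + pos + 3*tot = -2)))) and ((not (3*e <= 2 or 3*e >= -8)) -> ((not (tot = 3)) and (pos != -7 -> (3*v != -16 -> 2*e + 3*tot + 3*v = -17)) and ((not (pos != -7)) -> (pos != -1 -> 2*e + pos + 3*tot = -2)))))


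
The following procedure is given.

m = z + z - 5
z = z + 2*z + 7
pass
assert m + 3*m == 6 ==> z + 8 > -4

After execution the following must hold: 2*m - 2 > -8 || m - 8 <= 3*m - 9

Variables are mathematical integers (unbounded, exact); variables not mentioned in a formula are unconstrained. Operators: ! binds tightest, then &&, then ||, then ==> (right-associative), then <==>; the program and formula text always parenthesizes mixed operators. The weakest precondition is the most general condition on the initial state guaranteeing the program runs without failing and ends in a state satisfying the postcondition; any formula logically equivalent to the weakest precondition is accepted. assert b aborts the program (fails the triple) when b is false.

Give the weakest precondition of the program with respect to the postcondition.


Working backward. After the program, the postcondition 2*m - 2 > -8 || m - 8 <= 3*m - 9 must hold; in canonical form it is 2*m > -6 || 2*m >= 1.
Before assert m + 3*m == 6 ==> z + 8 > -4: (4*m == 6 ==> z > -12) && (2*m > -6 || 2*m >= 1)
Before skip: (4*m == 6 ==> z > -12) && (2*m > -6 || 2*m >= 1)
Before z := z + 2*z + 7: (4*m == 6 ==> 3*z > -19) && (2*m > -6 || 2*m >= 1)
Before m := z + z - 5: (8*z == 26 ==> 3*z > -19) && (4*z > 4 || 4*z >= 11)
Answer: WP = (8*z == 26 ==> 3*z > -19) && (4*z > 4 || 4*z >= 11)


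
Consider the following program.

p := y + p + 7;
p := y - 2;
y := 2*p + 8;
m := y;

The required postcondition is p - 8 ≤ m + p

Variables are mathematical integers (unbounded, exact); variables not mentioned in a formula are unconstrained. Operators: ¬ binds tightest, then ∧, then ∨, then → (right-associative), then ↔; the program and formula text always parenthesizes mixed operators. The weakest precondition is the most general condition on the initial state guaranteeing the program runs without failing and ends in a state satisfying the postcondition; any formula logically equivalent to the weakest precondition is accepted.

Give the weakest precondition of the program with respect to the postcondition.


Working backward. After the program, the postcondition p - 8 ≤ m + p must hold; in canonical form it is m ≥ -8.
Before m := y: y ≥ -8
Before y := 2*p + 8: 2*p ≥ -16
Before p := y - 2: 2*y ≥ -12
Before p := y + p + 7: 2*y ≥ -12
Answer: WP = 2*y ≥ -12


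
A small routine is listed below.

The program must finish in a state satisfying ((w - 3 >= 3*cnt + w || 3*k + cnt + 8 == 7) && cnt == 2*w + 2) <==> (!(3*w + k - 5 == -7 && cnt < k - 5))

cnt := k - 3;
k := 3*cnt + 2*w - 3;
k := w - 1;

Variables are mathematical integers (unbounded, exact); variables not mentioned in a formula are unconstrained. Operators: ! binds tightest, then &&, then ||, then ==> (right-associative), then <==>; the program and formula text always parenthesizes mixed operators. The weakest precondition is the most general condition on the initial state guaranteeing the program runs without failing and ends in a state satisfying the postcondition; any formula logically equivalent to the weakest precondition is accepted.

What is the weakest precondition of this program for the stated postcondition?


Working backward. After the program, the postcondition ((w - 3 >= 3*cnt + w || 3*k + cnt + 8 == 7) && cnt == 2*w + 2) <==> (!(3*w + k - 5 == -7 && cnt < k - 5)) must hold; in canonical form it is ((3*cnt <= -3 || cnt + 3*k == -1) && cnt == 2*w + 2) <==> (!(k + 3*w == -2 && cnt < k - 5)).
Before k := w - 1: ((3*cnt <= -3 || cnt + 3*w == 2) && cnt == 2*w + 2) <==> (!(4*w == -1 && cnt < w - 6))
Before k := 3*cnt + 2*w - 3: ((3*cnt <= -3 || cnt + 3*w == 2) && cnt == 2*w + 2) <==> (!(4*w == -1 && cnt < w - 6))
Before cnt := k - 3: ((3*k <= 6 || k + 3*w == 5) && k == 2*w + 5) <==> (!(4*w == -1 && k < w - 3))
Answer: WP = ((3*k <= 6 || k + 3*w == 5) && k == 2*w + 5) <==> (!(4*w == -1 && k < w - 3))


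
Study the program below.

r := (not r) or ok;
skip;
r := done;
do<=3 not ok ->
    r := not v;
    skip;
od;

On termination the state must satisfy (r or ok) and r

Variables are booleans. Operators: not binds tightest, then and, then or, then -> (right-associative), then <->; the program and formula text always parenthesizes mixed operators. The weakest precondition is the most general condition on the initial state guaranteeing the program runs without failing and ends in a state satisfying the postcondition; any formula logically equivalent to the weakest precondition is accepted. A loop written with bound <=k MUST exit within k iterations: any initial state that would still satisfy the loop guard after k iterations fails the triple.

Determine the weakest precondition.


Working backward. After the program, (r or ok) and r must hold.
Before the loop (bound <=3), unroll the exhaustion recursion (WP_0 = exit-now case; WP_j = one more guarded iteration, up to j = 3):
  WP_0: ok and (r or ok) and r
  WP_1: ((not ok) -> (ok and ((not v) or ok) and (not v))) and (ok -> ((r or ok) and r))
  WP_2: ((not ok) -> (((not ok) -> (ok and ((not v) or ok) and (not v))) and (ok -> (((not v) or ok) and (not v))))) and (ok -> ((r or ok) and r))
  WP_3: ((not ok) -> (((not ok) -> (((not ok) -> (ok and ((not v) or ok) and (not v))) and (ok -> (((not v) or ok) and (not v))))) and (ok -> (((not v) or ok) and (not v))))) and (ok -> ((r or ok) and r))
So before the loop: ((not ok) -> (((not ok) -> (((not ok) -> (ok and ((not v) or ok) and (not v))) and (ok -> (((not v) or ok) and (not v))))) and (ok -> (((not v) or ok) and (not v))))) and (ok -> ((r or ok) and r))
Before r := done: ((not ok) -> (((not ok) -> (((not ok) -> (ok and ((not v) or ok) and (not v))) and (ok -> (((not v) or ok) and (not v))))) and (ok -> (((not v) or ok) and (not v))))) and (ok -> ((done or ok) and done))
Before skip: ((not ok) -> (((not ok) -> (((not ok) -> (ok and ((not v) or ok) and (not v))) and (ok -> (((not v) or ok) and (not v))))) and (ok -> (((not v) or ok) and (not v))))) and (ok -> ((done or ok) and done))
Before r := (not r) or ok: ((not ok) -> (((not ok) -> (((not ok) -> (ok and ((not v) or ok) and (not v))) and (ok -> (((not v) or ok) and (not v))))) and (ok -> (((not v) or ok) and (not v))))) and (ok -> ((done or ok) and done))
Answer: WP = ((not ok) -> (((not ok) -> (((not ok) -> (ok and ((not v) or ok) and (not v))) and (ok -> (((not v) or ok) and (not v))))) and (ok -> (((not v) or ok) and (not v))))) and (ok -> ((done or ok) and done))


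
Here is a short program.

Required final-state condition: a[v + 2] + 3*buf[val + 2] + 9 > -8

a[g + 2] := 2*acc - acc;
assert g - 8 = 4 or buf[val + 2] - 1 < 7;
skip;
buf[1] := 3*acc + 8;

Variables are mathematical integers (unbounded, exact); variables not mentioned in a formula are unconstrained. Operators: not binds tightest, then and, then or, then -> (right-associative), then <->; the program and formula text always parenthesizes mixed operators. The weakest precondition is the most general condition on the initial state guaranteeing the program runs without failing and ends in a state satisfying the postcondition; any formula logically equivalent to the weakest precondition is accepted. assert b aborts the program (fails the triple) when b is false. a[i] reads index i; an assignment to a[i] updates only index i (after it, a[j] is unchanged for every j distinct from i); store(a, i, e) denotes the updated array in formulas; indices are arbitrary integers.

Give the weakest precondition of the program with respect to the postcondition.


Working backward. After the program, the postcondition a[v + 2] + 3*buf[val + 2] + 9 > -8 must hold; in canonical form it is a[v + 2] + 3*buf[val + 2] > -17.
Before buf[1] := 3*acc + 8: a[v + 2] + 3*store(buf, 1, 3*acc + 8)[val + 2] > -17
Before skip: a[v + 2] + 3*store(buf, 1, 3*acc + 8)[val + 2] > -17
Before assert g - 8 = 4 or buf[val + 2] - 1 < 7: (g = 12 or buf[val + 2] < 8) and a[v + 2] + 3*store(buf, 1, 3*acc + 8)[val + 2] > -17
Before a[g + 2] := 2*acc - acc: (g = 12 or buf[val + 2] < 8) and store(a, g + 2, acc)[v + 2] + 3*store(buf, 1, 3*acc + 8)[val + 2] > -17
Answer: WP = (g = 12 or buf[val + 2] < 8) and store(a, g + 2, acc)[v + 2] + 3*store(buf, 1, 3*acc + 8)[val + 2] > -17


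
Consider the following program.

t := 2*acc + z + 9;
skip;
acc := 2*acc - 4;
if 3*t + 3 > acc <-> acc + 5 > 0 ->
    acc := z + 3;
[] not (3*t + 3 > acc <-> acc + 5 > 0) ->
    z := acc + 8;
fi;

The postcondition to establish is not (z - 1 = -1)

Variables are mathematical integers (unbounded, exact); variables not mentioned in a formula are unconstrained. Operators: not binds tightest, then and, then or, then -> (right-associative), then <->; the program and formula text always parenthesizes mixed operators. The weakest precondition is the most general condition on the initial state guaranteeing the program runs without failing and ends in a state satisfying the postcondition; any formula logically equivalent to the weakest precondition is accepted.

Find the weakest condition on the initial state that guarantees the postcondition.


Working backward. After the program, the postcondition not (z - 1 = -1) must hold; in canonical form it is not (z = 0).
Then branch requires not (z = 0); else branch requires not (acc = -8).
Before the if: ((3*t > acc - 3 <-> acc > -5) -> (not (z = 0))) and ((not (3*t > acc - 3 <-> acc > -5)) -> (not (acc = -8)))
Before acc := 2*acc - 4: ((3*t > 2*acc - 7 <-> 2*acc > -1) -> (not (z = 0))) and ((not (3*t > 2*acc - 7 <-> 2*acc > -1)) -> (not (2*acc = -4)))
Before skip: ((3*t > 2*acc - 7 <-> 2*acc > -1) -> (not (z = 0))) and ((not (3*t > 2*acc - 7 <-> 2*acc > -1)) -> (not (2*acc = -4)))
Before t := 2*acc + z + 9: ((4*acc + 3*z > -34 <-> 2*acc > -1) -> (not (z = 0))) and ((not (4*acc + 3*z > -34 <-> 2*acc > -1)) -> (not (2*acc = -4)))
Answer: WP = ((4*acc + 3*z > -34 <-> 2*acc > -1) -> (not (z = 0))) and ((not (4*acc + 3*z > -34 <-> 2*acc > -1)) -> (not (2*acc = -4)))


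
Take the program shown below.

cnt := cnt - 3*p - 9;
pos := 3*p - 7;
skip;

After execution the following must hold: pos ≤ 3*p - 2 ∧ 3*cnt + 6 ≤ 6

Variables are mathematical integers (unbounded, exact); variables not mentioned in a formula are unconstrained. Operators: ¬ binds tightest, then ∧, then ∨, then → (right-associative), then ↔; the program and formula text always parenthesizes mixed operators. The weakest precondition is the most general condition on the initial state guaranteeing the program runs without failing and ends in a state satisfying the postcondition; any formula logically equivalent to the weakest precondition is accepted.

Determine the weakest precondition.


Working backward. After the program, the postcondition pos ≤ 3*p - 2 ∧ 3*cnt + 6 ≤ 6 must hold; in canonical form it is pos ≤ 3*p - 2 ∧ 3*cnt ≤ 0.
Before skip: pos ≤ 3*p - 2 ∧ 3*cnt ≤ 0
Before pos := 3*p - 7: 3*cnt ≤ 0
Before cnt := cnt - 3*p - 9: 3*cnt ≤ 9*p + 27
Answer: WP = 3*cnt ≤ 9*p + 27


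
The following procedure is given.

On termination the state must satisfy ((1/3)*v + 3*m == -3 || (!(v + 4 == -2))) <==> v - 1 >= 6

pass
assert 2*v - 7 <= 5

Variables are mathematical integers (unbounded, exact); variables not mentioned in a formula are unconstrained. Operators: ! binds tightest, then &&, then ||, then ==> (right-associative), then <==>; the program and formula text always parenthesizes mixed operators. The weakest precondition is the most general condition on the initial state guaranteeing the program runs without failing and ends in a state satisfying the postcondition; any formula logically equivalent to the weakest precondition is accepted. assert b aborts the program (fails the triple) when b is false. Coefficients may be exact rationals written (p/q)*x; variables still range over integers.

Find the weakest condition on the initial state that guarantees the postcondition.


Working backward. After the program, the postcondition ((1/3)*v + 3*m == -3 || (!(v + 4 == -2))) <==> v - 1 >= 6 must hold; in canonical form it is (3*m + (1/3)*v == -3 || (!(v == -6))) <==> v >= 7.
Before assert 2*v - 7 <= 5: 2*v <= 12 && ((3*m + (1/3)*v == -3 || (!(v == -6))) <==> v >= 7)
Before skip: 2*v <= 12 && ((3*m + (1/3)*v == -3 || (!(v == -6))) <==> v >= 7)
Answer: WP = 2*v <= 12 && ((3*m + (1/3)*v == -3 || (!(v == -6))) <==> v >= 7)


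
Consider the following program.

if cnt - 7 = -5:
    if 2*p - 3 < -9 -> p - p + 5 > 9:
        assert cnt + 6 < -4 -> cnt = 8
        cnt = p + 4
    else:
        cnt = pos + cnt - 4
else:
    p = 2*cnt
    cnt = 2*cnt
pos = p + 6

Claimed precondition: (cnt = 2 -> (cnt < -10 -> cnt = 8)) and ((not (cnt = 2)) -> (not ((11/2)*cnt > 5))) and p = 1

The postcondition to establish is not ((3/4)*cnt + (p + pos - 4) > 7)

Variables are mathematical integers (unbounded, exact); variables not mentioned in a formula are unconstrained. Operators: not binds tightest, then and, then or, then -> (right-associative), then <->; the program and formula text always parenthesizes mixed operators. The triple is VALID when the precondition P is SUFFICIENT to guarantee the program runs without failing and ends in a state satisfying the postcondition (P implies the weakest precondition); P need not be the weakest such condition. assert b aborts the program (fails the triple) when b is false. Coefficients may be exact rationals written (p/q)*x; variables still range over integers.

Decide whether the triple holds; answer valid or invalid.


Working backward. After the program, the postcondition not ((3/4)*cnt + (p + pos - 4) > 7) must hold; in canonical form it is not ((3/4)*cnt + p + pos > 11).
Before pos := p + 6: not ((3/4)*cnt + 2*p > 5)
Then branch requires ((not (2*p < -6)) -> ((cnt < -10 -> cnt = 8) and (not ((11/4)*p > 2)))) and (2*p < -6 -> (not ((3/4)*cnt + 2*p + (3/4)*pos > 8))); else branch requires not ((11/2)*cnt > 5).
Before the if: (cnt = 2 -> (((not (2*p < -6)) -> ((cnt < -10 -> cnt = 8) and (not ((11/4)*p > 2)))) and (2*p < -6 -> (not ((3/4)*cnt + 2*p + (3/4)*pos > 8))))) and ((not (cnt = 2)) -> (not ((11/2)*cnt > 5)))
The weakest precondition is (cnt = 2 -> (((not (2*p < -6)) -> ((cnt < -10 -> cnt = 8) and (not ((11/4)*p > 2)))) and (2*p < -6 -> (not ((3/4)*cnt + 2*p + (3/4)*pos > 8))))) and ((not (cnt = 2)) -> (not ((11/2)*cnt > 5))).
Check whether (cnt = 2 -> (cnt < -10 -> cnt = 8)) and ((not (cnt = 2)) -> (not ((11/2)*cnt > 5))) and p = 1 implies it.
Countermodel: at the initial state cnt = 2, p = 1, pos = 0, the precondition holds but the weakest precondition fails.
Answer: invalid


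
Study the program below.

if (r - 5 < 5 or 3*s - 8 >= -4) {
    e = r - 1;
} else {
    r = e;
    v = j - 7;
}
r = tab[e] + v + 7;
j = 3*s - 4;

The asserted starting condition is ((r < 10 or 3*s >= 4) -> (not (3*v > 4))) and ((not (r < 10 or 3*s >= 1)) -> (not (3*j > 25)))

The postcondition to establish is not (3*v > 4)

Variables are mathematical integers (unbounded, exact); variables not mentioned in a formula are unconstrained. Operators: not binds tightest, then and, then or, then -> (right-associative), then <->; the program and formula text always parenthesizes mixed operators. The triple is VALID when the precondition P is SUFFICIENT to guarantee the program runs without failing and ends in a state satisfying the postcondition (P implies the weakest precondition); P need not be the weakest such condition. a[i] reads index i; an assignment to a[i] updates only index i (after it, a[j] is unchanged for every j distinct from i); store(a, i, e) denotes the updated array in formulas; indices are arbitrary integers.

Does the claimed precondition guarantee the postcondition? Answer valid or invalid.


Working backward. After the program, not (3*v > 4) must hold.
Before j := 3*s - 4: not (3*v > 4)
Before r := tab[e] + v + 7: not (3*v > 4)
Then branch requires not (3*v > 4); else branch requires not (3*j > 25).
Before the if: ((r < 10 or 3*s >= 4) -> (not (3*v > 4))) and ((not (r < 10 or 3*s >= 4)) -> (not (3*j > 25)))
The weakest precondition is ((r < 10 or 3*s >= 4) -> (not (3*v > 4))) and ((not (r < 10 or 3*s >= 4)) -> (not (3*j > 25))).
Check whether ((r < 10 or 3*s >= 4) -> (not (3*v > 4))) and ((not (r < 10 or 3*s >= 1)) -> (not (3*j > 25))) implies it.
Countermodel: at the initial state j = 9, r = 10, s = 1, v = 0, the precondition holds but the weakest precondition fails.
Answer: invalid


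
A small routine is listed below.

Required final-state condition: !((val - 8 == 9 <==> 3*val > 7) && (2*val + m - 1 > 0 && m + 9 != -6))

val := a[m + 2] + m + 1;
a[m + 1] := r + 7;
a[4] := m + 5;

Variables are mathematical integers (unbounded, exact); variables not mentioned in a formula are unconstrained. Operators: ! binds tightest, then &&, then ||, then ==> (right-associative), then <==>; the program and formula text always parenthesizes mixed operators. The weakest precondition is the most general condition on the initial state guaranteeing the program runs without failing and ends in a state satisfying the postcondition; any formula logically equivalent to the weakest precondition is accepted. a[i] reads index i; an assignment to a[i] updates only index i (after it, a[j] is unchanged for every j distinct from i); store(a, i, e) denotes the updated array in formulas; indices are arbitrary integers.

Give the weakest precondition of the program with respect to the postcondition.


Working backward. After the program, the postcondition !((val - 8 == 9 <==> 3*val > 7) && (2*val + m - 1 > 0 && m + 9 != -6)) must hold; in canonical form it is !((val == 17 <==> 3*val > 7) && m + 2*val > 1 && m != -15).
Before a[4] := m + 5: !((val == 17 <==> 3*val > 7) && m + 2*val > 1 && m != -15)
Before a[m + 1] := r + 7: !((val == 17 <==> 3*val > 7) && m + 2*val > 1 && m != -15)
Before val := a[m + 2] + m + 1: !((a[m + 2] + m == 16 <==> 3*a[m + 2] + 3*m > 4) && 2*a[m + 2] + 3*m > -1 && m != -15)
Answer: WP = !((a[m + 2] + m == 16 <==> 3*a[m + 2] + 3*m > 4) && 2*a[m + 2] + 3*m > -1 && m != -15)


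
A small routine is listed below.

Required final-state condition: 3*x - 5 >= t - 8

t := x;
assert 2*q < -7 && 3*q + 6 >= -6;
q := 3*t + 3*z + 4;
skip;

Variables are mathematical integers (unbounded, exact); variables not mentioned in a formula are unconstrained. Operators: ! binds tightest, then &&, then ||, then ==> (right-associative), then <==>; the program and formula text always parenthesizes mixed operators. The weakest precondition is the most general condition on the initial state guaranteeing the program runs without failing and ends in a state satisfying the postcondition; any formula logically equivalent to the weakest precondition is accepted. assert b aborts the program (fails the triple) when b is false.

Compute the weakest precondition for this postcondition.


Working backward. After the program, the postcondition 3*x - 5 >= t - 8 must hold; in canonical form it is 3*x >= t - 3.
Before skip: 3*x >= t - 3
Before q := 3*t + 3*z + 4: 3*x >= t - 3
Before assert 2*q < -7 && 3*q + 6 >= -6: 2*q < -7 && 3*q >= -12 && 3*x >= t - 3
Before t := x: 2*q < -7 && 3*q >= -12 && 2*x >= -3
Answer: WP = 2*q < -7 && 3*q >= -12 && 2*x >= -3
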